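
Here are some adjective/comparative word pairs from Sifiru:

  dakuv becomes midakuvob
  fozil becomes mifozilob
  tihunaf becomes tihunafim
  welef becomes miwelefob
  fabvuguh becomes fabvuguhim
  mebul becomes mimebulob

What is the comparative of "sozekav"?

sozekavim

"sozekav" has 3 vowels. The stems with 3 vowels (tihunaf → tihunafim, fabvuguh → fabvuguhim) add -im.
So sozekav → sozekavim.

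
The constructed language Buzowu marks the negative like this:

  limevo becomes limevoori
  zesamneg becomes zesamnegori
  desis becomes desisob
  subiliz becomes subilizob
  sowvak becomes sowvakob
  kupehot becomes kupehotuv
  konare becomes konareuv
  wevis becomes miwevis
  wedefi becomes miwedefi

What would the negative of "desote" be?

desis and wevis both end in -s yet inflect differently (desisob, miwevis), so the final letter is not what conditions the rule; the first letter is.
"desote" begins with d-. The one such stem in the data (desis → desisob) adds -ob, so the same rule applies.
The other patterns: stems beginning with l- or z- add -ori; stems beginning with k- add -uv; stems beginning with w- add the prefix mi-.
So desote → desoteob.

desoteob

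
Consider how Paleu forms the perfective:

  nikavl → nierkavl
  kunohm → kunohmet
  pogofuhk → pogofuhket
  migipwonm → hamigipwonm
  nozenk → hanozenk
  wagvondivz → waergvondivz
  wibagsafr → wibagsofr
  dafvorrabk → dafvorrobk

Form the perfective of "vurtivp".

vuerrtivp

kunohm and migipwonm both end in -m yet inflect differently (kunohmet, hamigipwonm), so the final letter is not what conditions the rule; the second-to-last letter is.
"vurtivp" has second-to-last letter 'v'. The stems whose second-to-last letter is 'v' (nikavl → nierkavl, wagvondivz → waergvondivz) insert -er- after the first vowel.
The other patterns: stems whose second-to-last letter is 'h' add -et; stems whose second-to-last letter is 'n' add the prefix ha-; stems whose second-to-last letter is 'b' or 'f' change the last vowel to 'o'.
So vurtivp → vuerrtivp.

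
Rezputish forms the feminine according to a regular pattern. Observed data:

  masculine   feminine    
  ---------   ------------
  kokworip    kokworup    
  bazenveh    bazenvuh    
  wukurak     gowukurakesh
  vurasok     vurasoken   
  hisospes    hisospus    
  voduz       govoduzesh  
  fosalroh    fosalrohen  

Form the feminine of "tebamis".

"tebamis" has last vowel 'i'. The one such stem in the data (kokworip → kokworup) changes the last vowel to 'u' (as do hisospes, bazenveh), so the same rule applies.
The other patterns: stems whose last vowel is 'a' or 'u' add go- … -esh around the stem; stems whose last vowel is 'o' add -en.
So tebamis → tebamus.

tebamus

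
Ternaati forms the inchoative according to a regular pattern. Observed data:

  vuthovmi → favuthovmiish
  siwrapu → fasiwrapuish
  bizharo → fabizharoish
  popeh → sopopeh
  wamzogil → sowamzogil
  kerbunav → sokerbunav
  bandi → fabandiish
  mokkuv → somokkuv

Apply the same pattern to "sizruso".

siwrapu and mokkuv both have last vowel 'u' yet inflect differently (fasiwrapuish, somokkuv), so the last vowel is not what conditions the rule; whether the stem ends in a vowel or a consonant is.
"sizruso" ends in a vowel. The stems ending in a vowel (bizharo → fabizharoish, bandi → fabandiish, vuthovmi → favuthovmiish) add fa- … -ish around the stem.
The other pattern: stems ending in a consonant add the prefix so-.
So sizruso → fasizrusoish.

fasizrusoish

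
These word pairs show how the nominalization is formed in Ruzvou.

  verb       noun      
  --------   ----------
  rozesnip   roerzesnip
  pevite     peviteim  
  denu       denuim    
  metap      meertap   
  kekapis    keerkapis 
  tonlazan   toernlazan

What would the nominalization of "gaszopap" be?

gaerszopap

"gaszopap" ends in a consonant. The stems ending in a consonant (metap → meertap, tonlazan → toernlazan, rozesnip → roerzesnip) insert -er- after the first vowel.
The other pattern: stems ending in a vowel add -im.
So gaszopap → gaerszopap.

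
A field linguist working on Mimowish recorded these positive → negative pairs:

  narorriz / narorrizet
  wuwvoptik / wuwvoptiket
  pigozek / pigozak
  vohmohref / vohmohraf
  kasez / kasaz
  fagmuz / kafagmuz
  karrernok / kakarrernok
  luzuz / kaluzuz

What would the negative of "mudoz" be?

wuwvoptik and pigozek both end in -k yet inflect differently (wuwvoptiket, pigozak), so the final letter is not what conditions the rule; the last vowel is.
"mudoz" has last vowel 'o'. The one such stem in the data (karrernok → kakarrernok) adds the prefix ka-, so the same rule applies.
The other patterns: stems whose last vowel is 'i' add -et; stems whose last vowel is 'e' change the last vowel to 'a'.
So mudoz → kamudoz.

kamudoz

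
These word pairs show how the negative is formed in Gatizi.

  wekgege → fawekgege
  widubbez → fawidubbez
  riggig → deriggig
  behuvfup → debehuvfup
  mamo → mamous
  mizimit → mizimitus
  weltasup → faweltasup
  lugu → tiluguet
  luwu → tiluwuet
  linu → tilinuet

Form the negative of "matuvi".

"matuvi" begins with m-. The stems beginning with m- (mamo → mamous, mizimit → mizimitus) add -us.
The other patterns: stems beginning with w- add the prefix fa-; stems beginning with l- add ti- … -et around the stem; stems beginning with b- or r- add the prefix de-.
So matuvi → matuvius.

matuvius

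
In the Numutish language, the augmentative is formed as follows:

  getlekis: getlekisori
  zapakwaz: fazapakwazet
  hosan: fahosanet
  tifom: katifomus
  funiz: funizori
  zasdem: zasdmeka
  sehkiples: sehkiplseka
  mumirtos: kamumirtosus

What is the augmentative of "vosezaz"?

zapakwaz and funiz both end in -z yet inflect differently (fazapakwazet, funizori), so the final letter is not what conditions the rule; the last vowel is.
"vosezaz" has last vowel 'a'. The stems whose last vowel is 'a' (hosan → fahosanet, zapakwaz → fazapakwazet) add fa- … -et around the stem.
So vosezaz → favosezazet.

favosezazet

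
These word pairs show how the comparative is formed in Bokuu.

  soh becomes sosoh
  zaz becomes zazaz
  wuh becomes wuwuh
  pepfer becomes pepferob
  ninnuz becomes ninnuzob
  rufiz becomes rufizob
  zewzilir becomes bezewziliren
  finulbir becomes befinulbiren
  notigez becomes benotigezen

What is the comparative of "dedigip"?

zaz and ninnuz both end in -z yet inflect differently (zazaz, ninnuzob), so the final letter is not what conditions the rule; the number of vowels is.
"dedigip" has 3 vowels. The stems with 3 vowels (zewzilir → bezewziliren, finulbir → befinulbiren, notigez → benotigezen) add be- … -en around the stem.
The other patterns: stems with 1 vowel repeat the first consonant+vowel as a prefix; stems with 2 vowels add -ob.
So dedigip → bededigipen.

bededigipen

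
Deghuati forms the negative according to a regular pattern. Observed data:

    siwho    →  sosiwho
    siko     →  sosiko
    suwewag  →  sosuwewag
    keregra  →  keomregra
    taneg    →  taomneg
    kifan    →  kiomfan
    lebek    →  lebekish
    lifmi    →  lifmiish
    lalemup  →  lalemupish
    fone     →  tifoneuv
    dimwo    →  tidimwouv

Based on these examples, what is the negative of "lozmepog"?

lozmepogish

suwewag and taneg both end in -g yet inflect differently (sosuwewag, taomneg), so the final letter is not what conditions the rule; the first letter is.
"lozmepog" begins with l-. The stems beginning with l- (lebek → lebekish, lifmi → lifmiish, lalemup → lalemupish) add -ish.
The other patterns: stems beginning with s- add the prefix so-; stems beginning with k- or t- insert -om- after the first vowel; stems beginning with d- or f- add ti- … -uv around the stem.
So lozmepog → lozmepogish.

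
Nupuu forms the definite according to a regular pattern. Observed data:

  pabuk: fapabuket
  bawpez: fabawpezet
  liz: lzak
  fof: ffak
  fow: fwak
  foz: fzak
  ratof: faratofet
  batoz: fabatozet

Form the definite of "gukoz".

fagukozet

liz and bawpez both end in -z yet inflect differently (lzak, fabawpezet), so the final letter is not what conditions the rule; the number of vowels is.
"gukoz" has 2 vowels. The stems with 2 vowels (bawpez → fabawpezet, ratof → faratofet, batoz → fabatozet) add fa- … -et around the stem.
So gukoz → fagukozet.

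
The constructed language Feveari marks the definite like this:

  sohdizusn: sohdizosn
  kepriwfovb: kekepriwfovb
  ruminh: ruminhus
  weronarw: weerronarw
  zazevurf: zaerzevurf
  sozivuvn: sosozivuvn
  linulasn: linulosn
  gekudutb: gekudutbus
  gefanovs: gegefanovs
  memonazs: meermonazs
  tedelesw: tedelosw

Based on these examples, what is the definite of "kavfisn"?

"kavfisn" has second-to-last letter 's'. The stems whose second-to-last letter is 's' (tedelesw → tedelosw, linulasn → linulosn, sohdizusn → sohdizosn) change the last vowel to 'o'.
So kavfisn → kavfosn.

kavfosn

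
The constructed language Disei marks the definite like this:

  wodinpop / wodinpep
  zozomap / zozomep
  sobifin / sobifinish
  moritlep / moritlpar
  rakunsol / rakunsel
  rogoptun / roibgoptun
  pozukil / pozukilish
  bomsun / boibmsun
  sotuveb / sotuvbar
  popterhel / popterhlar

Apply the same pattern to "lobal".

moritlep and zozomap both end in -p yet inflect differently (moritlpar, zozomep), so the final letter is not what conditions the rule; the last vowel is.
"lobal" has last vowel 'a'. The one such stem in the data (zozomap → zozomep) changes the last vowel to 'e' (as do rakunsol, wodinpop), so the same rule applies.
So lobal → lobel.

lobel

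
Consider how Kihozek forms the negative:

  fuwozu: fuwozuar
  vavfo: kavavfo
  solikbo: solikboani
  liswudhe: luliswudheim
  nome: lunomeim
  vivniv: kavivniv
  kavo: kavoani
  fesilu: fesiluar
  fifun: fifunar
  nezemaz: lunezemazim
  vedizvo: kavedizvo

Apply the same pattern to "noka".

vavfo and kavo both end in -o yet inflect differently (kavavfo, kavoani), so the final letter is not what conditions the rule; the first letter is.
"noka" begins with n-. The stems beginning with n- (nezemaz → lunezemazim, nome → lunomeim) add lu- … -im around the stem.
The other patterns: stems beginning with f- add -ar; stems beginning with v- add the prefix ka-; stems beginning with k- or s- add -ani.
So noka → lunokaim.

lunokaim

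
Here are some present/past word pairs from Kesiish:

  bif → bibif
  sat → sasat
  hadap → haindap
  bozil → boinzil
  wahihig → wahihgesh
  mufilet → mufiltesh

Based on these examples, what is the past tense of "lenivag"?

lenivgesh

sat and mufilet both end in -t yet inflect differently (sasat, mufiltesh), so the final letter is not what conditions the rule; the number of vowels is.
"lenivag" has 3 vowels. The stems with 3 vowels (wahihig → wahihgesh, mufilet → mufiltesh) delete the last vowel and add -esh.
So lenivag → lenivgesh.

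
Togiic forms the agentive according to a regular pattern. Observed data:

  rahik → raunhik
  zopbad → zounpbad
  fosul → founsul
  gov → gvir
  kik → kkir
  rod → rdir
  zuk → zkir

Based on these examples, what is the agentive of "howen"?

hounwen

"howen" has 2 vowels. The stems with 2 vowels (rahik → raunhik, zopbad → zounpbad, fosul → founsul) insert -un- after the first vowel.
The other pattern: stems with 1 vowel delete the last vowel and add -ir.
So howen → hounwen.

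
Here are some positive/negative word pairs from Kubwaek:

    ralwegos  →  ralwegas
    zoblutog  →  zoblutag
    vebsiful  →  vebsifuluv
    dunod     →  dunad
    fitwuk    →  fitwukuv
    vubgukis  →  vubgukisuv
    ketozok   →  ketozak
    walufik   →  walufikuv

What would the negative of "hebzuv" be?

hebzuvuv

ketozok and fitwuk both end in -k yet inflect differently (ketozak, fitwukuv), so the final letter is not what conditions the rule; the last vowel is.
"hebzuv" has last vowel 'u'. The stems whose last vowel is 'u' (fitwuk → fitwukuv, vebsiful → vebsifuluv) add -uv.
The other pattern: stems whose last vowel is 'o' change the last vowel to 'a'.
So hebzuv → hebzuvuv.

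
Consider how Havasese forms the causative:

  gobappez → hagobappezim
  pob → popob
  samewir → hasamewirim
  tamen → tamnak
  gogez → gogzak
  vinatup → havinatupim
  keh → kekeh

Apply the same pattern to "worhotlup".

haworhotlupim

"worhotlup" has 3 vowels. The stems with 3 vowels (gobappez → hagobappezim, samewir → hasamewirim, vinatup → havinatupim) add ha- … -im around the stem.
The other patterns: stems with 1 vowel repeat the first consonant+vowel as a prefix; stems with 2 vowels delete the last vowel and add -ak.
So worhotlup → haworhotlupim.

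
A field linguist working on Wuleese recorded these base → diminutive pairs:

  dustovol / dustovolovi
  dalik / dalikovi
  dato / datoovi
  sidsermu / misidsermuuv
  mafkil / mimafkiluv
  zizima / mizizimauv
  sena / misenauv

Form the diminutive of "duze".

"duze" begins with d-. The stems beginning with d- (dustovol → dustovolovi, dalik → dalikovi, dato → datoovi) add -ovi.
The other pattern: stems beginning with m-, s- or z- add mi- … -uv around the stem.
So duze → duzeovi.

duzeovi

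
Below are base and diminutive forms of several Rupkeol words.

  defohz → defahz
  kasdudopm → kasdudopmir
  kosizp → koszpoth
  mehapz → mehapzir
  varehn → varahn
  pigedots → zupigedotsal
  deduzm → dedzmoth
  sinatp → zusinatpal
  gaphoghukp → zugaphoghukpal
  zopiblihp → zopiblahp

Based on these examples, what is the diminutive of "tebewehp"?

defohz and mehapz both end in -z yet inflect differently (defahz, mehapzir), so the final letter is not what conditions the rule; the second-to-last letter is.
"tebewehp" has second-to-last letter 'h'. The stems whose second-to-last letter is 'h' (zopiblihp → zopiblahp, defohz → defahz, varehn → varahn) change the last vowel to 'a'.
The other patterns: stems whose second-to-last letter is 'p' add -ir; stems whose second-to-last letter is 'z' delete the last vowel and add -oth; stems whose second-to-last letter is 'k' or 't' add zu- … -al around the stem.
So tebewehp → tebewahp.

tebewahp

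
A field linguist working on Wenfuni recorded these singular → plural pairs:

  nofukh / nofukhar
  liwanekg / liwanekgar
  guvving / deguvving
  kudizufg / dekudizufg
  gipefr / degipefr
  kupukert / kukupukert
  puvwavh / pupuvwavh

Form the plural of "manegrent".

liwanekg and guvving both end in -g yet inflect differently (liwanekgar, deguvving), so the final letter is not what conditions the rule; the second-to-last letter is.
"manegrent" has second-to-last letter 'n'. The one such stem in the data (guvving → deguvving) adds the prefix de-, so the same rule applies.
The other patterns: stems whose second-to-last letter is 'k' add -ar; stems whose second-to-last letter is 'r' or 'v' repeat the first consonant+vowel as a prefix.
So manegrent → demanegrent.

demanegrent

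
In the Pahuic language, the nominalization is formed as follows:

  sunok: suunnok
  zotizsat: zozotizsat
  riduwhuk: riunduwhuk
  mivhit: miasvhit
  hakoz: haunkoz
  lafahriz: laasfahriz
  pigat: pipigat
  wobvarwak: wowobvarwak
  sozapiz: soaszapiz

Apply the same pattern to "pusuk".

puunsuk

zotizsat and mivhit both end in -t yet inflect differently (zozotizsat, miasvhit), so the final letter is not what conditions the rule; the last vowel is.
"pusuk" has last vowel 'u'. The one such stem in the data (riduwhuk → riunduwhuk) inserts -un- after the first vowel (as do sunok, hakoz), so the same rule applies.
The other patterns: stems whose last vowel is 'a' repeat the first consonant+vowel as a prefix; stems whose last vowel is 'i' insert -as- after the first vowel.
So pusuk → puunsuk.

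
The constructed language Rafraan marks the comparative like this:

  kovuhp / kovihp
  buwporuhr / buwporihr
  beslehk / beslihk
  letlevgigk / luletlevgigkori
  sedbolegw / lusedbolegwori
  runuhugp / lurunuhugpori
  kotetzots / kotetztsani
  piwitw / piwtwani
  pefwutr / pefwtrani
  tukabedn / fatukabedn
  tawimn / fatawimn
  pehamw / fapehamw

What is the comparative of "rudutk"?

"rudutk" has second-to-last letter 't'. The stems whose second-to-last letter is 't' (kotetzots → kotetztsani, piwitw → piwtwani, pefwutr → pefwtrani) delete the last vowel and add -ani.
So rudutk → rudtkani.

rudtkani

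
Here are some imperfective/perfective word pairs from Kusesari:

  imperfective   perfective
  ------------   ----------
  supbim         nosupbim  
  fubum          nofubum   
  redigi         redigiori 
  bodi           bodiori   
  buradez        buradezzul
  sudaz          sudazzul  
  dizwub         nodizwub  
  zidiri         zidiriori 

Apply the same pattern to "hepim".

nohepim

zidiri and supbim both have last vowel 'i' yet inflect differently (zidiriori, nosupbim), so the last vowel is not what conditions the rule; the final letter is.
"hepim" ends in -m. The stems ending in -m (supbim → nosupbim, fubum → nofubum) add the prefix no-.
The other patterns: stems ending in -i add -ori; stems ending in -z double the final consonant and add -ul.
So hepim → nohepim.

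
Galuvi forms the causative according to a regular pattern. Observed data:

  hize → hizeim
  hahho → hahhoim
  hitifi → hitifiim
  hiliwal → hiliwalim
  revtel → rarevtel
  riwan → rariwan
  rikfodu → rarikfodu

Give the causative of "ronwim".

raronwim

"ronwim" begins with r-. The stems beginning with r- (revtel → rarevtel, riwan → rariwan, rikfodu → rarikfodu) add the prefix ra-.
So ronwim → raronwim.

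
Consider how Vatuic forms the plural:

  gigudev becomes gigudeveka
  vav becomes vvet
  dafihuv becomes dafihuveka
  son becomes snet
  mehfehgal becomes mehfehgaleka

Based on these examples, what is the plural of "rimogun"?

rimoguneka

gigudev and vav both end in -v yet inflect differently (gigudeveka, vvet), so the final letter is not what conditions the rule; the number of vowels is.
"rimogun" has 3 vowels. The stems with 3 vowels (gigudev → gigudeveka, dafihuv → dafihuveka, mehfehgal → mehfehgaleka) add -eka.
So rimogun → rimoguneka.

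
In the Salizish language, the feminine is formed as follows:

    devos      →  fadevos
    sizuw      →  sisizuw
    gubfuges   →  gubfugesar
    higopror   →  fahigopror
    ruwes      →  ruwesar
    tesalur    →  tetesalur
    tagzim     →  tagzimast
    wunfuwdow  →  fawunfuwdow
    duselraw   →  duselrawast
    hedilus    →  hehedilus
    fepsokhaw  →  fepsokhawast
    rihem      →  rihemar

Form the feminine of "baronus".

babaronus

hedilus and ruwes both end in -s yet inflect differently (hehedilus, ruwesar), so the final letter is not what conditions the rule; the last vowel is.
"baronus" has last vowel 'u'. The stems whose last vowel is 'u' (sizuw → sisizuw, tesalur → tetesalur, hedilus → hehedilus) repeat the first consonant+vowel as a prefix.
The other patterns: stems whose last vowel is 'e' add -ar; stems whose last vowel is 'o' add the prefix fa-; stems whose last vowel is 'a' or 'i' add -ast.
So baronus → babaronus.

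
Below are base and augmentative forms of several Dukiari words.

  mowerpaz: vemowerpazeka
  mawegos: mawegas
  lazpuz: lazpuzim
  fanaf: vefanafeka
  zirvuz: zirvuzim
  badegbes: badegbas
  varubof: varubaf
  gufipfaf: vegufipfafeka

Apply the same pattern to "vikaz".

vevikazeka

lazpuz and mowerpaz both end in -z yet inflect differently (lazpuzim, vemowerpazeka), so the final letter is not what conditions the rule; the last vowel is.
"vikaz" has last vowel 'a'. The stems whose last vowel is 'a' (gufipfaf → vegufipfafeka, fanaf → vefanafeka, mowerpaz → vemowerpazeka) add ve- … -eka around the stem.
So vikaz → vevikazeka.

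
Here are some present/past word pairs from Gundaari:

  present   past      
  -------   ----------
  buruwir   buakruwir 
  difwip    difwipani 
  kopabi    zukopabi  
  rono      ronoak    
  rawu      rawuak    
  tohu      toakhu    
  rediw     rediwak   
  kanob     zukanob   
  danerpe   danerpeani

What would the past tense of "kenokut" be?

zukenokut

"kenokut" begins with k-. The stems beginning with k- (kopabi → zukopabi, kanob → zukanob) add the prefix zu-.
The other patterns: stems beginning with d- add -ani; stems beginning with b- or t- insert -ak- after the first vowel; stems beginning with r- add -ak.
So kenokut → zukenokut.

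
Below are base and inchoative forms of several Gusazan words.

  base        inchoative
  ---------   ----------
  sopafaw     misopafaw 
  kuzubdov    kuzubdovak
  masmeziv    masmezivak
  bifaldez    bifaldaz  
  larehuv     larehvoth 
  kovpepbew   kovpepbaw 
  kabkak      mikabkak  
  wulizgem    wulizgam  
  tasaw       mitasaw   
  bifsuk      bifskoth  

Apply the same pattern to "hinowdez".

hinowdaz

"hinowdez" has last vowel 'e'. The stems whose last vowel is 'e' (wulizgem → wulizgam, bifaldez → bifaldaz, kovpepbew → kovpepbaw) change the last vowel to 'a'.
The other patterns: stems whose last vowel is 'u' delete the last vowel and add -oth; stems whose last vowel is 'a' add the prefix mi-; stems whose last vowel is 'i' or 'o' add -ak.
So hinowdez → hinowdaz.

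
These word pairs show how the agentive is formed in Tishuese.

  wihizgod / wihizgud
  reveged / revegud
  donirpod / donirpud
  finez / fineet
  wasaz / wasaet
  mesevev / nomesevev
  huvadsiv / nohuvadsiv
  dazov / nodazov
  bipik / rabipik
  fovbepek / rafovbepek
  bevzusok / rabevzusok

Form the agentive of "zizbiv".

nozizbiv

reveged and finez both have last vowel 'e' yet inflect differently (revegud, fineet), so the last vowel is not what conditions the rule; the final letter is.
"zizbiv" ends in -v. The stems ending in -v (mesevev → nomesevev, huvadsiv → nohuvadsiv, dazov → nodazov) add the prefix no-.
The other patterns: stems ending in -d change the last vowel to 'u'; stems ending in -z drop the final letter and add -et; stems ending in -k add the prefix ra-.
So zizbiv → nozizbiv.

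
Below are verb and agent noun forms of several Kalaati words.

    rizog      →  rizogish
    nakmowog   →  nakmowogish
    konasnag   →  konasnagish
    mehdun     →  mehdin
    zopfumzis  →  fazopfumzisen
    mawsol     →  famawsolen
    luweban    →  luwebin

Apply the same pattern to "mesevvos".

famesevvosen

konasnag and luweban both have last vowel 'a' yet inflect differently (konasnagish, luwebin), so the last vowel is not what conditions the rule; the final letter is.
"mesevvos" ends in -s. The one such stem in the data (zopfumzis → fazopfumzisen) adds fa- … -en around the stem, so the same rule applies.
The other patterns: stems ending in -g add -ish; stems ending in -n change the last vowel to 'i'.
So mesevvos → famesevvosen.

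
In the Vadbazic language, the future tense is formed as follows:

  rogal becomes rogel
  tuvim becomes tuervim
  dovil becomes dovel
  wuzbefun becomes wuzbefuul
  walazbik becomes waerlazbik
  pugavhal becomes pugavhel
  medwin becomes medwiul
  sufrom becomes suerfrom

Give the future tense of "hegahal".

dovil and medwin both have last vowel 'i' yet inflect differently (dovel, medwiul), so the last vowel is not what conditions the rule; the final letter is.
"hegahal" ends in -l. The stems ending in -l (rogal → rogel, dovil → dovel, pugavhal → pugavhel) change the last vowel to 'e'.
So hegahal → hegahel.

hegahel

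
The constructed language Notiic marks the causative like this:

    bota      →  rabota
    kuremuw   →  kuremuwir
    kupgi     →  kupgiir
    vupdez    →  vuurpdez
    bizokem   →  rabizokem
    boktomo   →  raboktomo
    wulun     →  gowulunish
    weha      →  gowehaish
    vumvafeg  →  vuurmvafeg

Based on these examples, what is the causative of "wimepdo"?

weha and bota both end in -a yet inflect differently (gowehaish, rabota), so the final letter is not what conditions the rule; the first letter is.
"wimepdo" begins with w-. The stems beginning with w- (wulun → gowulunish, weha → gowehaish) add go- … -ish around the stem.
So wimepdo → gowimepdoish.

gowimepdoish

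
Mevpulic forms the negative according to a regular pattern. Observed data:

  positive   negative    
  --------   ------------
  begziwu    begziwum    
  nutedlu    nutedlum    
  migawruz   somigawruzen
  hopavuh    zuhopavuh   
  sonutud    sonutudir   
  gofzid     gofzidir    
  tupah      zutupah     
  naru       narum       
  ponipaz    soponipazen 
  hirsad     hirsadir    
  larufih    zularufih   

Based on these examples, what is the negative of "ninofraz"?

soninofrazen

"ninofraz" ends in -z. The stems ending in -z (migawruz → somigawruzen, ponipaz → soponipazen) add so- … -en around the stem.
So ninofraz → soninofrazen.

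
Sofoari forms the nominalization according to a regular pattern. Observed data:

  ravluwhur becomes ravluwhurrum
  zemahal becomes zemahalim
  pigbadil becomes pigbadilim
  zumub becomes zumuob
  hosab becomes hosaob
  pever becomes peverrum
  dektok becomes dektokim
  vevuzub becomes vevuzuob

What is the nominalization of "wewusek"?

wewusekim

ravluwhur and zumub both have last vowel 'u' yet inflect differently (ravluwhurrum, zumuob), so the last vowel is not what conditions the rule; the final letter is.
"wewusek" ends in -k. The one such stem in the data (dektok → dektokim) adds -im, so the same rule applies.
The other patterns: stems ending in -r double the final consonant and add -um; stems ending in -b drop the final letter and add -ob.
So wewusek → wewusekim.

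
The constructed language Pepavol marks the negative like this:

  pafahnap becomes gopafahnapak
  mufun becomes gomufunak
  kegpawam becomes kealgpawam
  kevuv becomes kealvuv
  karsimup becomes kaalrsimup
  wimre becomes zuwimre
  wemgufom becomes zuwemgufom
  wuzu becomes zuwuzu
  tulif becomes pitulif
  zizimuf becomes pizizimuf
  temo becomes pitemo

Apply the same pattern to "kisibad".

"kisibad" begins with k-. The stems beginning with k- (kegpawam → kealgpawam, kevuv → kealvuv, karsimup → kaalrsimup) insert -al- after the first vowel.
So kisibad → kialsibad.

kialsibad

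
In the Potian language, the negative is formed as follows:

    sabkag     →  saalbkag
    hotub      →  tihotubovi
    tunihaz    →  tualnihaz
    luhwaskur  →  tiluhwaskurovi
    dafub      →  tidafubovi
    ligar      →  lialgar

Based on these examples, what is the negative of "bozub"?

tibozubovi

"bozub" has last vowel 'u'. The stems whose last vowel is 'u' (dafub → tidafubovi, hotub → tihotubovi, luhwaskur → tiluhwaskurovi) add ti- … -ovi around the stem.
So bozub → tibozubovi.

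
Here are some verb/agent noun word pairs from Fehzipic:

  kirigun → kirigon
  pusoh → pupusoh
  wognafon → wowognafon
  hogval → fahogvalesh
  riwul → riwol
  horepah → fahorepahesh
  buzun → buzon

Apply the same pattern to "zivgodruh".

zivgodroh

buzun and wognafon both end in -n yet inflect differently (buzon, wowognafon), so the final letter is not what conditions the rule; the last vowel is.
"zivgodruh" has last vowel 'u'. The stems whose last vowel is 'u' (buzun → buzon, riwul → riwol, kirigun → kirigon) change the last vowel to 'o'.
So zivgodruh → zivgodroh.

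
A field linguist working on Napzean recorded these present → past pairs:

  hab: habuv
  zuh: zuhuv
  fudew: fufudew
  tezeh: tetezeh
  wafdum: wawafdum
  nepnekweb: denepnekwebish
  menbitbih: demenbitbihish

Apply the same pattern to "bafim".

zuh and tezeh both end in -h yet inflect differently (zuhuv, tetezeh), so the final letter is not what conditions the rule; the number of vowels is.
"bafim" has 2 vowels. The stems with 2 vowels (fudew → fufudew, tezeh → tetezeh, wafdum → wawafdum) repeat the first consonant+vowel as a prefix.
So bafim → babafim.

babafim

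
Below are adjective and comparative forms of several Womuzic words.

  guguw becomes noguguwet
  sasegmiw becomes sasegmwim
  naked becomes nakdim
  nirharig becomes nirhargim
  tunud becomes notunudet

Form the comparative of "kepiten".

kepitnim

"kepiten" has last vowel 'e'. The one such stem in the data (naked → nakdim) deletes the last vowel and adds -im (as do sasegmiw, nirharig), so the same rule applies.
The other pattern: stems whose last vowel is 'u' add no- … -et around the stem.
So kepiten → kepitnim.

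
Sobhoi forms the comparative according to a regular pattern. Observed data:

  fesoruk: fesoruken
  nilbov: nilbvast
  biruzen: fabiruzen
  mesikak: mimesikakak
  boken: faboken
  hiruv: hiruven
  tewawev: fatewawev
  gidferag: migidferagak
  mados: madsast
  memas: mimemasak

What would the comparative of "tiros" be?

memas and mados both end in -s yet inflect differently (mimemasak, madsast), so the final letter is not what conditions the rule; the last vowel is.
"tiros" has last vowel 'o'. The stems whose last vowel is 'o' (mados → madsast, nilbov → nilbvast) delete the last vowel and add -ast.
So tiros → tirsast.

tirsast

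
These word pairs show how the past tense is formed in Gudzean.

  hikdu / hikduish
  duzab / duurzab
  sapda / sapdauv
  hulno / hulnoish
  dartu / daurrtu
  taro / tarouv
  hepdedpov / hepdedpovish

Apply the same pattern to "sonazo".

dartu and hikdu both end in -u yet inflect differently (daurrtu, hikduish), so the final letter is not what conditions the rule; the first letter is.
"sonazo" begins with s-. The one such stem in the data (sapda → sapdauv) adds -uv, so the same rule applies.
The other patterns: stems beginning with d- insert -ur- after the first vowel; stems beginning with h- add -ish.
So sonazo → sonazouv.

sonazouv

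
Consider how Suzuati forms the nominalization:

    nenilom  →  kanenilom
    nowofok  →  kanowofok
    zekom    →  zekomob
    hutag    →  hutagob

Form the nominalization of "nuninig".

kanuninig

nenilom and zekom both end in -m yet inflect differently (kanenilom, zekomob), so the final letter is not what conditions the rule; the number of vowels is.
"nuninig" has 3 vowels. The stems with 3 vowels (nenilom → kanenilom, nowofok → kanowofok) add the prefix ka-.
The other pattern: stems with 2 vowels add -ob.
So nuninig → kanuninig.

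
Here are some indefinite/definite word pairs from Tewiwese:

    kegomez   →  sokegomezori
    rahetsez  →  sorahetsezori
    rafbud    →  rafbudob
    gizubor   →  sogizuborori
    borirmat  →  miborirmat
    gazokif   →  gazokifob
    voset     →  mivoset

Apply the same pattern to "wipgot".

voset and kegomez both have last vowel 'e' yet inflect differently (mivoset, sokegomezori), so the last vowel is not what conditions the rule; the final letter is.
"wipgot" ends in -t. The stems ending in -t (borirmat → miborirmat, voset → mivoset) add the prefix mi-.
The other patterns: stems ending in -d or -f add -ob; stems ending in -r or -z add so- … -ori around the stem.
So wipgot → miwipgot.

miwipgot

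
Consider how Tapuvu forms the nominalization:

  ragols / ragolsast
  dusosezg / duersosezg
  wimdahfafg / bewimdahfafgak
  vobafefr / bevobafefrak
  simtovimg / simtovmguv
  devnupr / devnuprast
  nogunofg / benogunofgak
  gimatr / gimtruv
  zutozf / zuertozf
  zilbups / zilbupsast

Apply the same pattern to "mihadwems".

simtovimg and dusosezg both end in -g yet inflect differently (simtovmguv, duersosezg), so the final letter is not what conditions the rule; the second-to-last letter is.
"mihadwems" has second-to-last letter 'm'. The one such stem in the data (simtovimg → simtovmguv) deletes the last vowel and adds -uv (as does gimatr), so the same rule applies.
The other patterns: stems whose second-to-last letter is 'z' insert -er- after the first vowel; stems whose second-to-last letter is 'f' add be- … -ak around the stem; stems whose second-to-last letter is 'l' or 'p' add -ast.
So mihadwems → mihadwmsuv.

mihadwmsuv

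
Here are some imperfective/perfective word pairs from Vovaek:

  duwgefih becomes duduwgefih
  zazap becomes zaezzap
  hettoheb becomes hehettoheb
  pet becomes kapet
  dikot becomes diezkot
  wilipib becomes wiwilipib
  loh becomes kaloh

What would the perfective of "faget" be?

pet and dikot both end in -t yet inflect differently (kapet, diezkot), so the final letter is not what conditions the rule; the number of vowels is.
"faget" has 2 vowels. The stems with 2 vowels (zazap → zaezzap, dikot → diezkot) insert -ez- after the first vowel.
So faget → faezget.

faezget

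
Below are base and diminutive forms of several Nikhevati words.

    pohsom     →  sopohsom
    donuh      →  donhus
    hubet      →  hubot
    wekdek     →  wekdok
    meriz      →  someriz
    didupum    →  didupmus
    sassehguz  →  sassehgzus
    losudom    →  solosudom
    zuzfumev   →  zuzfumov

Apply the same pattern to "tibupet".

tibupot

didupum and losudom both end in -m yet inflect differently (didupmus, solosudom), so the final letter is not what conditions the rule; the last vowel is.
"tibupet" has last vowel 'e'. The stems whose last vowel is 'e' (wekdek → wekdok, zuzfumev → zuzfumov, hubet → hubot) change the last vowel to 'o'.
So tibupet → tibupot.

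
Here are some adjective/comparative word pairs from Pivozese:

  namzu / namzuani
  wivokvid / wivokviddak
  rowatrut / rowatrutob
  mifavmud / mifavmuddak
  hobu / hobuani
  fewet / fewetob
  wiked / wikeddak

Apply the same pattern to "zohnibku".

mifavmud and namzu both have last vowel 'u' yet inflect differently (mifavmuddak, namzuani), so the last vowel is not what conditions the rule; the final letter is.
"zohnibku" ends in -u. The stems ending in -u (namzu → namzuani, hobu → hobuani) add -ani.
So zohnibku → zohnibkuani.

zohnibkuani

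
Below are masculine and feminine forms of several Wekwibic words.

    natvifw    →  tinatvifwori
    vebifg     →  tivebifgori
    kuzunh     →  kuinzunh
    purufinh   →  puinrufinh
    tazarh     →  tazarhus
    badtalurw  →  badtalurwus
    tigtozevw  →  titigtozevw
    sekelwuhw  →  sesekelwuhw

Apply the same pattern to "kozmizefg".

tikozmizefgori

kuzunh and tazarh both end in -h yet inflect differently (kuinzunh, tazarhus), so the final letter is not what conditions the rule; the second-to-last letter is.
"kozmizefg" has second-to-last letter 'f'. The stems whose second-to-last letter is 'f' (natvifw → tinatvifwori, vebifg → tivebifgori) add ti- … -ori around the stem.
The other patterns: stems whose second-to-last letter is 'n' insert -in- after the first vowel; stems whose second-to-last letter is 'r' add -us; stems whose second-to-last letter is 'h' or 'v' repeat the first consonant+vowel as a prefix.
So kozmizefg → tikozmizefgori.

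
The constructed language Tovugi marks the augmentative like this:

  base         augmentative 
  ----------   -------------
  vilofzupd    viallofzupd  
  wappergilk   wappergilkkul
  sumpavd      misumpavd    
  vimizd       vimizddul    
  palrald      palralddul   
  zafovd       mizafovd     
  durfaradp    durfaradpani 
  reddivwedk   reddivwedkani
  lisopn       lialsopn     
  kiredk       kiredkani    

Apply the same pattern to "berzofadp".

berzofadpani

"berzofadp" has second-to-last letter 'd'. The stems whose second-to-last letter is 'd' (durfaradp → durfaradpani, kiredk → kiredkani, reddivwedk → reddivwedkani) add -ani.
The other patterns: stems whose second-to-last letter is 'p' insert -al- after the first vowel; stems whose second-to-last letter is 'v' add the prefix mi-; stems whose second-to-last letter is 'l' or 'z' double the final consonant and add -ul.
So berzofadp → berzofadpani.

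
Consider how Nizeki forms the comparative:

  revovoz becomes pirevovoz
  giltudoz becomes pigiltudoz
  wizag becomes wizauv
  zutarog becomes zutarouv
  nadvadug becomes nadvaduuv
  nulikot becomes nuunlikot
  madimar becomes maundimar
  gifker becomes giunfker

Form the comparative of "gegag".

revovoz and zutarog both have last vowel 'o' yet inflect differently (pirevovoz, zutarouv), so the last vowel is not what conditions the rule; the final letter is.
"gegag" ends in -g. The stems ending in -g (wizag → wizauv, zutarog → zutarouv, nadvadug → nadvaduuv) drop the final letter and add -uv.
The other patterns: stems ending in -z add the prefix pi-; stems ending in -r or -t insert -un- after the first vowel.
So gegag → gegauv.

gegauv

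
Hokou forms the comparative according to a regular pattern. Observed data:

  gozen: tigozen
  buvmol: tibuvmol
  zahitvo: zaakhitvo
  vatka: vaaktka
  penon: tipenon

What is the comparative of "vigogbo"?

"vigogbo" ends in a vowel. The stems ending in a vowel (vatka → vaaktka, zahitvo → zaakhitvo) insert -ak- after the first vowel.
So vigogbo → viakgogbo.

viakgogbo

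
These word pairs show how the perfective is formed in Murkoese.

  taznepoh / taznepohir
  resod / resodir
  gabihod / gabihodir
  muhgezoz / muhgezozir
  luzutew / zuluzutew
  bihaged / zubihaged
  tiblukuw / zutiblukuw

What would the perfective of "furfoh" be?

resod and bihaged both end in -d yet inflect differently (resodir, zubihaged), so the final letter is not what conditions the rule; the last vowel is.
"furfoh" has last vowel 'o'. The stems whose last vowel is 'o' (taznepoh → taznepohir, resod → resodir, gabihod → gabihodir) add -ir.
So furfoh → furfohir.

furfohir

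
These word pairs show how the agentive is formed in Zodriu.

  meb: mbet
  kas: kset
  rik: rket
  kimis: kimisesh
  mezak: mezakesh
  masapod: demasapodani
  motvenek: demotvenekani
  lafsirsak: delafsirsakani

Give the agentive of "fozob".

kas and kimis both end in -s yet inflect differently (kset, kimisesh), so the final letter is not what conditions the rule; the number of vowels is.
"fozob" has 2 vowels. The stems with 2 vowels (kimis → kimisesh, mezak → mezakesh) add -esh.
So fozob → fozobesh.

fozobesh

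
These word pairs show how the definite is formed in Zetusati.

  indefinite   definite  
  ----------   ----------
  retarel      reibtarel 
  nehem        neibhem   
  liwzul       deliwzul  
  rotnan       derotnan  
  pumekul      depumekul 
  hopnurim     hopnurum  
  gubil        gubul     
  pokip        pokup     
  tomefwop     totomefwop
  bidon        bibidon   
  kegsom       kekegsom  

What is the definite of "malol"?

mamalol

retarel and liwzul both end in -l yet inflect differently (reibtarel, deliwzul), so the final letter is not what conditions the rule; the last vowel is.
"malol" has last vowel 'o'. The stems whose last vowel is 'o' (tomefwop → totomefwop, bidon → bibidon, kegsom → kekegsom) repeat the first consonant+vowel as a prefix.
The other patterns: stems whose last vowel is 'e' insert -ib- after the first vowel; stems whose last vowel is 'a' or 'u' add the prefix de-; stems whose last vowel is 'i' change the last vowel to 'u'.
So malol → mamalol.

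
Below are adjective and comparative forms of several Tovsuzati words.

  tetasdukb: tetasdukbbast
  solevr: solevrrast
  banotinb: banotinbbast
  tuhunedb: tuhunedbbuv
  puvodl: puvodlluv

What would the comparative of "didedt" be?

tuhunedb and tetasdukb both end in -b yet inflect differently (tuhunedbbuv, tetasdukbbast), so the final letter is not what conditions the rule; the second-to-last letter is.
"didedt" has second-to-last letter 'd'. The stems whose second-to-last letter is 'd' (puvodl → puvodlluv, tuhunedb → tuhunedbbuv) double the final consonant and add -uv.
So didedt → didedttuv.

didedttuv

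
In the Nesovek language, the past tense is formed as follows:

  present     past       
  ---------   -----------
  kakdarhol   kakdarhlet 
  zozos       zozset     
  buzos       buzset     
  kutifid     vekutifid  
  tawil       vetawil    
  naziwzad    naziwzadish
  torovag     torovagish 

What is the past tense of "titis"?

"titis" has last vowel 'i'. The stems whose last vowel is 'i' (kutifid → vekutifid, tawil → vetawil) add the prefix ve-.
So titis → vetitis.

vetitis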